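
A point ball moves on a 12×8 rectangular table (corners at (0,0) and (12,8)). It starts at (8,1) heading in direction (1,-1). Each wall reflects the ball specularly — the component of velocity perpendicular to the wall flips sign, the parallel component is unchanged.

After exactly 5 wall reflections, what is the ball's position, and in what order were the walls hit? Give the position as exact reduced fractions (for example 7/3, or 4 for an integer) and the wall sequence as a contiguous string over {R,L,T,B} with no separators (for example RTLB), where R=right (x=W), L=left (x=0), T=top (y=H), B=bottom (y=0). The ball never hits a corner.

Final position: (1,0)
Wall sequence: BRTLB

1. t=1 → B at (9,0); v=(1,1)
2. t=3 → R at (12,3); v=(-1,1)
3. t=5 → T at (7,8); v=(-1,-1)
4. t=7 → L at (0,1); v=(1,-1)
5. t=1 → B at (1,0); v=(1,1)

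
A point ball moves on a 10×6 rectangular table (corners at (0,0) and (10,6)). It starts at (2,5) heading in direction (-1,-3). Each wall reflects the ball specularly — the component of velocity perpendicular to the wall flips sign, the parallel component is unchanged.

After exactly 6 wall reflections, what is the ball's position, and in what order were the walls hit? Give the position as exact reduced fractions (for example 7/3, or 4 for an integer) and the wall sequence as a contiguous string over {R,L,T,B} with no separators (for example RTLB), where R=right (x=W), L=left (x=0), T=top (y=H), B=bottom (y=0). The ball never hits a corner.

1. t=5/3 → B at (1/3,0); v=(-1,3)
2. t=1/3 → L at (0,1); v=(1,3)
3. t=5/3 → T at (5/3,6); v=(1,-3)
4. t=2 → B at (11/3,0); v=(1,3)
5. t=2 → T at (17/3,6); v=(1,-3)
6. t=2 → B at (23/3,0); v=(1,3)

Final position: (23/3,0)
Wall sequence: BLTBTB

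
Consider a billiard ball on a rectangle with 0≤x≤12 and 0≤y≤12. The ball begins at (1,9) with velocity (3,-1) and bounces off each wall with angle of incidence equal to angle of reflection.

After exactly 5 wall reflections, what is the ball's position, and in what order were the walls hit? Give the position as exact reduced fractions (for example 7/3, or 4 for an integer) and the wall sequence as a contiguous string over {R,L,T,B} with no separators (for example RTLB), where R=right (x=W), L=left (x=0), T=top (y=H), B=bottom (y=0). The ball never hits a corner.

Final position: (0,20/3)
Wall sequence: RLBRL

1. t=11/3 → R at (12,16/3); v=(-3,-1)
2. t=4 → L at (0,4/3); v=(3,-1)
3. t=4/3 → B at (4,0); v=(3,1)
4. t=8/3 → R at (12,8/3); v=(-3,1)
5. t=4 → L at (0,20/3); v=(3,1)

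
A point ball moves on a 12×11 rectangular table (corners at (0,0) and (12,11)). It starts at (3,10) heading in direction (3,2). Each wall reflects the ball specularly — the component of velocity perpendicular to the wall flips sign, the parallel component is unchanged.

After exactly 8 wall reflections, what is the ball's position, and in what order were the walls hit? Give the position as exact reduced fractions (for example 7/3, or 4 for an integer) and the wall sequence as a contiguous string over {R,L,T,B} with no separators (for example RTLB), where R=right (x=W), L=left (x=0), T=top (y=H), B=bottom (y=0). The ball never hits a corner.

1. t=1/2 → T at (9/2,11); v=(3,-2)
2. t=5/2 → R at (12,6); v=(-3,-2)
3. t=3 → B at (3,0); v=(-3,2)
4. t=1 → L at (0,2); v=(3,2)
5. t=4 → R at (12,10); v=(-3,2)
6. t=1/2 → T at (21/2,11); v=(-3,-2)
7. t=7/2 → L at (0,4); v=(3,-2)
8. t=2 → B at (6,0); v=(3,2)

Final position: (6,0)
Wall sequence: TRBLRTLB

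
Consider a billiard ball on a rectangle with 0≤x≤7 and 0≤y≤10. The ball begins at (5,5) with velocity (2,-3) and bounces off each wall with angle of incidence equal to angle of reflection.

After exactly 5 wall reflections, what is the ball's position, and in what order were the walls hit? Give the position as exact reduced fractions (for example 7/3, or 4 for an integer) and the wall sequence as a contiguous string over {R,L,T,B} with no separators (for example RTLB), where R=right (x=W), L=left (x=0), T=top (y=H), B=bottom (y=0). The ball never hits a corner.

1. t=1 → R at (7,2); v=(-2,-3)
2. t=2/3 → B at (17/3,0); v=(-2,3)
3. t=17/6 → L at (0,17/2); v=(2,3)
4. t=1/2 → T at (1,10); v=(2,-3)
5. t=3 → R at (7,1); v=(-2,-3)

Final position: (7,1)
Wall sequence: RBLTR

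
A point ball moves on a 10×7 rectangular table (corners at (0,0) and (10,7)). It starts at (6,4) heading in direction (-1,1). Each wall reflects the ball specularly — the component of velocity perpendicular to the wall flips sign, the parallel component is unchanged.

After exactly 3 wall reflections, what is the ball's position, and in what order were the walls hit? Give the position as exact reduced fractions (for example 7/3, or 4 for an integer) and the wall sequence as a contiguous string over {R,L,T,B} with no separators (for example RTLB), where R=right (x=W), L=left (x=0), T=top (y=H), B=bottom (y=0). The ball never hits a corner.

1. t=3 → T at (3,7); v=(-1,-1)
2. t=3 → L at (0,4); v=(1,-1)
3. t=4 → B at (4,0); v=(1,1)

Final position: (4,0)
Wall sequence: TLB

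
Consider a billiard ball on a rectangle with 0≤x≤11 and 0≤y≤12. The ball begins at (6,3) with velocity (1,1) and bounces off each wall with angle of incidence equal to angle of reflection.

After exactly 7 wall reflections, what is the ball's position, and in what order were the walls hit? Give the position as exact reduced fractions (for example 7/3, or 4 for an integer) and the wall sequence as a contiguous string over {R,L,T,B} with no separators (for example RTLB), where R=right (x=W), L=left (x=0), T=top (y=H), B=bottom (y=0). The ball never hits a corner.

Final position: (0,7)
Wall sequence: RTLBRTL

1. t=5 → R at (11,8); v=(-1,1)
2. t=4 → T at (7,12); v=(-1,-1)
3. t=7 → L at (0,5); v=(1,-1)
4. t=5 → B at (5,0); v=(1,1)
5. t=6 → R at (11,6); v=(-1,1)
6. t=6 → T at (5,12); v=(-1,-1)
7. t=5 → L at (0,7); v=(1,-1)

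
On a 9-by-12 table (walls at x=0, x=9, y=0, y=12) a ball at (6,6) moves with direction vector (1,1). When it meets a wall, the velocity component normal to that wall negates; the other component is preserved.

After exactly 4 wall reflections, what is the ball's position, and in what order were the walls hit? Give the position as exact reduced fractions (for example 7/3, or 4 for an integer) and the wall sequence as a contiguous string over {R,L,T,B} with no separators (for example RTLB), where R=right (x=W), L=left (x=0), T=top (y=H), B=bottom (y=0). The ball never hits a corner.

Final position: (6,0)
Wall sequence: RTLB

1. t=3 → R at (9,9); v=(-1,1)
2. t=3 → T at (6,12); v=(-1,-1)
3. t=6 → L at (0,6); v=(1,-1)
4. t=6 → B at (6,0); v=(1,1)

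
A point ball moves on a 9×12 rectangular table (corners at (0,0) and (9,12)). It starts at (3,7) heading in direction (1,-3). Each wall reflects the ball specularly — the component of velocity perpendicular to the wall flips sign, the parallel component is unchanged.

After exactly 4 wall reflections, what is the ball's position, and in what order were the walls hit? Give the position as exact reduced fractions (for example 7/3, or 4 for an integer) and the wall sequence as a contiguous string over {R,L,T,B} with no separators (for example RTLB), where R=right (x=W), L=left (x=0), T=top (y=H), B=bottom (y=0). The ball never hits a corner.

1. t=7/3 → B at (16/3,0); v=(1,3)
2. t=11/3 → R at (9,11); v=(-1,3)
3. t=1/3 → T at (26/3,12); v=(-1,-3)
4. t=4 → B at (14/3,0); v=(-1,3)

Final position: (14/3,0)
Wall sequence: BRTB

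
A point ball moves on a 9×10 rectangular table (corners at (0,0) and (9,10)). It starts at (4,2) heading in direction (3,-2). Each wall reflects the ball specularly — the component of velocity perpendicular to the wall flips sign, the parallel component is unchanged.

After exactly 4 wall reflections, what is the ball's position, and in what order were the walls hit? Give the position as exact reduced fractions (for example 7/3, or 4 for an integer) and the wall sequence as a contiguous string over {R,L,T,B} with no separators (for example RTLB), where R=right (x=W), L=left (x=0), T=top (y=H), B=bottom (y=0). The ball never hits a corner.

Final position: (4,10)
Wall sequence: BRLT

1. t=1 → B at (7,0); v=(3,2)
2. t=2/3 → R at (9,4/3); v=(-3,2)
3. t=3 → L at (0,22/3); v=(3,2)
4. t=4/3 → T at (4,10); v=(3,-2)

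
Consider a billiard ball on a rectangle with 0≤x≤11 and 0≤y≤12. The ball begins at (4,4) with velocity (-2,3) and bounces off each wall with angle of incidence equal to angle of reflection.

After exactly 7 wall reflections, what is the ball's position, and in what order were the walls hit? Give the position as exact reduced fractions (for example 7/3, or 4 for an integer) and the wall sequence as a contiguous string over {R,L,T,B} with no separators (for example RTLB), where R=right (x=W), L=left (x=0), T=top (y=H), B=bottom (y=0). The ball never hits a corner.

Final position: (10/3,0)
Wall sequence: LTBRTLB

1. t=2 → L at (0,10); v=(2,3)
2. t=2/3 → T at (4/3,12); v=(2,-3)
3. t=4 → B at (28/3,0); v=(2,3)
4. t=5/6 → R at (11,5/2); v=(-2,3)
5. t=19/6 → T at (14/3,12); v=(-2,-3)
6. t=7/3 → L at (0,5); v=(2,-3)
7. t=5/3 → B at (10/3,0); v=(2,3)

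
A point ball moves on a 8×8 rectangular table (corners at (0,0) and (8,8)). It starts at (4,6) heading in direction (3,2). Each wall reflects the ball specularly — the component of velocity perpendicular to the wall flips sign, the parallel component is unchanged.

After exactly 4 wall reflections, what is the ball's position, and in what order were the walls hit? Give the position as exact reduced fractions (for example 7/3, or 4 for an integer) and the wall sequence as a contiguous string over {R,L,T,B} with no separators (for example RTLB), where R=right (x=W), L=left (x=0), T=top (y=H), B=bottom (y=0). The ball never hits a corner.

Final position: (3,0)
Wall sequence: TRLB

1. t=1 → T at (7,8); v=(3,-2)
2. t=1/3 → R at (8,22/3); v=(-3,-2)
3. t=8/3 → L at (0,2); v=(3,-2)
4. t=1 → B at (3,0); v=(3,2)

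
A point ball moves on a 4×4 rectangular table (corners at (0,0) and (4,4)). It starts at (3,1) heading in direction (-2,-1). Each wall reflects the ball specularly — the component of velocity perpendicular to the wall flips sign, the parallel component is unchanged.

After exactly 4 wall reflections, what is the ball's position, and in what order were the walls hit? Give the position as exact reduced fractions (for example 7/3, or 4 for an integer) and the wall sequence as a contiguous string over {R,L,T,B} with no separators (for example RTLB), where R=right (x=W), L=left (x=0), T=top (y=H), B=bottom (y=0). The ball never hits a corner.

Final position: (1,4)
Wall sequence: BLRT

1. t=1 → B at (1,0); v=(-2,1)
2. t=1/2 → L at (0,1/2); v=(2,1)
3. t=2 → R at (4,5/2); v=(-2,1)
4. t=3/2 → T at (1,4); v=(-2,-1)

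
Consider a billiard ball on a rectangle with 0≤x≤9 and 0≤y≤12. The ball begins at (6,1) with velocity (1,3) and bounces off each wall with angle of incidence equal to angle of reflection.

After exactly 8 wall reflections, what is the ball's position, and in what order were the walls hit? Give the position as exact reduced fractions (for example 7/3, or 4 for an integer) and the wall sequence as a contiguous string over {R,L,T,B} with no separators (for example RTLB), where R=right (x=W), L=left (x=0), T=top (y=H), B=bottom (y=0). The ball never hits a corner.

Final position: (9,8)
Wall sequence: RTBTLBTR

1. t=3 → R at (9,10); v=(-1,3)
2. t=2/3 → T at (25/3,12); v=(-1,-3)
3. t=4 → B at (13/3,0); v=(-1,3)
4. t=4 → T at (1/3,12); v=(-1,-3)
5. t=1/3 → L at (0,11); v=(1,-3)
6. t=11/3 → B at (11/3,0); v=(1,3)
7. t=4 → T at (23/3,12); v=(1,-3)
8. t=4/3 → R at (9,8); v=(-1,-3)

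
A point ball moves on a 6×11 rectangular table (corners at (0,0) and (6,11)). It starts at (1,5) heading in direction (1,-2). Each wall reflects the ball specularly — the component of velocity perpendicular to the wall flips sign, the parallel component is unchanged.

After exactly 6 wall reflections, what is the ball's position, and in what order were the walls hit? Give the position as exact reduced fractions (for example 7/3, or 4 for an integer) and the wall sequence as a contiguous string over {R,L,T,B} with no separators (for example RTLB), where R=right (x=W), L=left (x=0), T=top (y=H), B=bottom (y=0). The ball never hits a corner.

1. t=5/2 → B at (7/2,0); v=(1,2)
2. t=5/2 → R at (6,5); v=(-1,2)
3. t=3 → T at (3,11); v=(-1,-2)
4. t=3 → L at (0,5); v=(1,-2)
5. t=5/2 → B at (5/2,0); v=(1,2)
6. t=7/2 → R at (6,7); v=(-1,2)

Final position: (6,7)
Wall sequence: BRTLBR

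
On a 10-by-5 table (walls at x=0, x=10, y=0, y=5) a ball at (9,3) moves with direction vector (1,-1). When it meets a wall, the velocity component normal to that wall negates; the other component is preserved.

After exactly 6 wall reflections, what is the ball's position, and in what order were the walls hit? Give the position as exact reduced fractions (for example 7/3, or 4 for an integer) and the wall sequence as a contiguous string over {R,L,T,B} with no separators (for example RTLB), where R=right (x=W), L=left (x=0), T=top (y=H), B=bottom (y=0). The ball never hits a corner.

Final position: (7,5)
Wall sequence: RBTLBT

1. t=1 → R at (10,2); v=(-1,-1)
2. t=2 → B at (8,0); v=(-1,1)
3. t=5 → T at (3,5); v=(-1,-1)
4. t=3 → L at (0,2); v=(1,-1)
5. t=2 → B at (2,0); v=(1,1)
6. t=5 → T at (7,5); v=(1,-1)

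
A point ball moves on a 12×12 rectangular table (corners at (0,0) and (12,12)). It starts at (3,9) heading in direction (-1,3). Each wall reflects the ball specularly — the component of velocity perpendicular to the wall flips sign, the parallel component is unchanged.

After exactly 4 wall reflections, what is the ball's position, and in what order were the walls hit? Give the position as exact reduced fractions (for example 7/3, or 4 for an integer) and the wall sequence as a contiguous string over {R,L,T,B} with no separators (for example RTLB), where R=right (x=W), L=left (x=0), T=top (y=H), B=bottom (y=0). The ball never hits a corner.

Final position: (6,12)
Wall sequence: TLBT

1. t=1 → T at (2,12); v=(-1,-3)
2. t=2 → L at (0,6); v=(1,-3)
3. t=2 → B at (2,0); v=(1,3)
4. t=4 → T at (6,12); v=(1,-3)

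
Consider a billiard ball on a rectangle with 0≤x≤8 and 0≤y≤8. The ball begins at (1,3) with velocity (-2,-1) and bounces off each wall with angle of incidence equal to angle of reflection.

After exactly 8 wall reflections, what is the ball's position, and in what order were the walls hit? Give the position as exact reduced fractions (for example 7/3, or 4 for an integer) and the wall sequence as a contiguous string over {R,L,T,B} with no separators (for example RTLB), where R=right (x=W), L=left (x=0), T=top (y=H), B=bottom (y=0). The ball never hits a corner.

Final position: (5,0)
Wall sequence: LBRLTRLB

1. t=1/2 → L at (0,5/2); v=(2,-1)
2. t=5/2 → B at (5,0); v=(2,1)
3. t=3/2 → R at (8,3/2); v=(-2,1)
4. t=4 → L at (0,11/2); v=(2,1)
5. t=5/2 → T at (5,8); v=(2,-1)
6. t=3/2 → R at (8,13/2); v=(-2,-1)
7. t=4 → L at (0,5/2); v=(2,-1)
8. t=5/2 → B at (5,0); v=(2,1)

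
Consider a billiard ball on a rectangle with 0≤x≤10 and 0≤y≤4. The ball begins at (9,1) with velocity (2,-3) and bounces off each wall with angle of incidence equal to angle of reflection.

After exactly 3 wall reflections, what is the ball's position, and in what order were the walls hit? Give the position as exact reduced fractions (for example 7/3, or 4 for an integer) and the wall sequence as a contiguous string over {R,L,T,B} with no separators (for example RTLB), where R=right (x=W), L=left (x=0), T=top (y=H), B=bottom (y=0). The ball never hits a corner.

Final position: (23/3,4)
Wall sequence: BRT

1. t=1/3 → B at (29/3,0); v=(2,3)
2. t=1/6 → R at (10,1/2); v=(-2,3)
3. t=7/6 → T at (23/3,4); v=(-2,-3)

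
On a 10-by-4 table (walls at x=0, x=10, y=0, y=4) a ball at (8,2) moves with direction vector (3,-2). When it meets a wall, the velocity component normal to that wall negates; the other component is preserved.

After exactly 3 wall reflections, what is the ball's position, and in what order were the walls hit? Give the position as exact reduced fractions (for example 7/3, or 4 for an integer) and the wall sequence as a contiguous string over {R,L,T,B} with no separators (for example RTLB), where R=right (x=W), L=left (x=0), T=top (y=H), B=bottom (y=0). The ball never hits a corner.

Final position: (3,4)
Wall sequence: RBT

1. t=2/3 → R at (10,2/3); v=(-3,-2)
2. t=1/3 → B at (9,0); v=(-3,2)
3. t=2 → T at (3,4); v=(-3,-2)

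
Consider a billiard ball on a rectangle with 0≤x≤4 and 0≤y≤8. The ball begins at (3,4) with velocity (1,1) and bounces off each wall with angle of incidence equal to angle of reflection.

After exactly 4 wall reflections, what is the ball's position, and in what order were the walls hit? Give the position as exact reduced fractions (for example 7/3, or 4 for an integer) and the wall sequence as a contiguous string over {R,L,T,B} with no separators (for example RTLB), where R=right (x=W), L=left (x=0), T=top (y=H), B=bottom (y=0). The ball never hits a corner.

1. t=1 → R at (4,5); v=(-1,1)
2. t=3 → T at (1,8); v=(-1,-1)
3. t=1 → L at (0,7); v=(1,-1)
4. t=4 → R at (4,3); v=(-1,-1)

Final position: (4,3)
Wall sequence: RTLR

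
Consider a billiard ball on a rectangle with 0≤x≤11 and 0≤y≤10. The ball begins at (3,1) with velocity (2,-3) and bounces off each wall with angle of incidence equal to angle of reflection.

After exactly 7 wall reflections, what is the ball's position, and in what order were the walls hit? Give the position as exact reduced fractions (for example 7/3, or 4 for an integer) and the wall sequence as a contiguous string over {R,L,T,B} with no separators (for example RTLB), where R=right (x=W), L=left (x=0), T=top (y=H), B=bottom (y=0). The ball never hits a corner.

Final position: (25/3,0)
Wall sequence: BTRBLTB

1. t=1/3 → B at (11/3,0); v=(2,3)
2. t=10/3 → T at (31/3,10); v=(2,-3)
3. t=1/3 → R at (11,9); v=(-2,-3)
4. t=3 → B at (5,0); v=(-2,3)
5. t=5/2 → L at (0,15/2); v=(2,3)
6. t=5/6 → T at (5/3,10); v=(2,-3)
7. t=10/3 → B at (25/3,0); v=(2,3)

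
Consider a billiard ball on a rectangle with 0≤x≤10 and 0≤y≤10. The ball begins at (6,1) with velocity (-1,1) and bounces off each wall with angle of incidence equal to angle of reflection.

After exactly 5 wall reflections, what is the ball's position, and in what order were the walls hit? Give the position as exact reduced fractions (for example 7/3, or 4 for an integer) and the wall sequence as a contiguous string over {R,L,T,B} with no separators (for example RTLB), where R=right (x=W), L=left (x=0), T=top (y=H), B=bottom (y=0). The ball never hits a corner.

1. t=6 → L at (0,7); v=(1,1)
2. t=3 → T at (3,10); v=(1,-1)
3. t=7 → R at (10,3); v=(-1,-1)
4. t=3 → B at (7,0); v=(-1,1)
5. t=7 → L at (0,7); v=(1,1)

Final position: (0,7)
Wall sequence: LTRBL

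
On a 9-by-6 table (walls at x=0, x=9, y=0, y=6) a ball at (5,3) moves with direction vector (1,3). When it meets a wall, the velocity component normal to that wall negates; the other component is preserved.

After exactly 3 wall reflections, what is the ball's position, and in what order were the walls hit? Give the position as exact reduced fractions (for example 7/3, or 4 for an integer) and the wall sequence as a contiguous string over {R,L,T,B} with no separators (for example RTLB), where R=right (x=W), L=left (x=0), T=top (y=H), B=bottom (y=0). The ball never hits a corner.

1. t=1 → T at (6,6); v=(1,-3)
2. t=2 → B at (8,0); v=(1,3)
3. t=1 → R at (9,3); v=(-1,3)

Final position: (9,3)
Wall sequence: TBR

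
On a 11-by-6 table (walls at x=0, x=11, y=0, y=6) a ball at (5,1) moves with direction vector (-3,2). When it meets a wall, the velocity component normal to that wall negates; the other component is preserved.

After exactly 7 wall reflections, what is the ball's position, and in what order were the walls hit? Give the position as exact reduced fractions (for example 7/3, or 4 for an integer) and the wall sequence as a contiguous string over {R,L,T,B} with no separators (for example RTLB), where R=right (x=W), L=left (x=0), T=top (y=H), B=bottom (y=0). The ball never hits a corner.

1. t=5/3 → L at (0,13/3); v=(3,2)
2. t=5/6 → T at (5/2,6); v=(3,-2)
3. t=17/6 → R at (11,1/3); v=(-3,-2)
4. t=1/6 → B at (21/2,0); v=(-3,2)
5. t=3 → T at (3/2,6); v=(-3,-2)
6. t=1/2 → L at (0,5); v=(3,-2)
7. t=5/2 → B at (15/2,0); v=(3,2)

Final position: (15/2,0)
Wall sequence: LTRBTLB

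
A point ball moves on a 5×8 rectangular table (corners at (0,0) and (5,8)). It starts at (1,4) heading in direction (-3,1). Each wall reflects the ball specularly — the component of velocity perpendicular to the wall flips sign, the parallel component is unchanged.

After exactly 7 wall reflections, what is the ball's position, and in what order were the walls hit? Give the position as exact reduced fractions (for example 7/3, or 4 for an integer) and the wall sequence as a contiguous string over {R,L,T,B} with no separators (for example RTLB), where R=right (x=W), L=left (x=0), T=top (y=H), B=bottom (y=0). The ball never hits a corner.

1. t=1/3 → L at (0,13/3); v=(3,1)
2. t=5/3 → R at (5,6); v=(-3,1)
3. t=5/3 → L at (0,23/3); v=(3,1)
4. t=1/3 → T at (1,8); v=(3,-1)
5. t=4/3 → R at (5,20/3); v=(-3,-1)
6. t=5/3 → L at (0,5); v=(3,-1)
7. t=5/3 → R at (5,10/3); v=(-3,-1)

Final position: (5,10/3)
Wall sequence: LRLTRLR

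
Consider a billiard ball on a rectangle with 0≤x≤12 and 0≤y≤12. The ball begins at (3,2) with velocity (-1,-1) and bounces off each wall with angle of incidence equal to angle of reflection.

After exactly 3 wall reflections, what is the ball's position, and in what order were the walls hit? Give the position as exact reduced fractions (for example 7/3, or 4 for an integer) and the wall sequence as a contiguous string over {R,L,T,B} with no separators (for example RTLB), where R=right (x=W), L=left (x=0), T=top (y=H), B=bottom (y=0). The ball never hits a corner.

1. t=2 → B at (1,0); v=(-1,1)
2. t=1 → L at (0,1); v=(1,1)
3. t=11 → T at (11,12); v=(1,-1)

Final position: (11,12)
Wall sequence: BLT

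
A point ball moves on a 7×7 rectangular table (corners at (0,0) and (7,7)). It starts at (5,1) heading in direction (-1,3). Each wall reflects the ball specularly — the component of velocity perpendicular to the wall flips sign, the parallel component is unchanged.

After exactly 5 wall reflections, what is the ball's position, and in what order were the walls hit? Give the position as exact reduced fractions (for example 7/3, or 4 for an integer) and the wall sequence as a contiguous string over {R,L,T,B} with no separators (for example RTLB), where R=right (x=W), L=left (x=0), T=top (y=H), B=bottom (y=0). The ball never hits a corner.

Final position: (4,0)
Wall sequence: TBLTB

1. t=2 → T at (3,7); v=(-1,-3)
2. t=7/3 → B at (2/3,0); v=(-1,3)
3. t=2/3 → L at (0,2); v=(1,3)
4. t=5/3 → T at (5/3,7); v=(1,-3)
5. t=7/3 → B at (4,0); v=(1,3)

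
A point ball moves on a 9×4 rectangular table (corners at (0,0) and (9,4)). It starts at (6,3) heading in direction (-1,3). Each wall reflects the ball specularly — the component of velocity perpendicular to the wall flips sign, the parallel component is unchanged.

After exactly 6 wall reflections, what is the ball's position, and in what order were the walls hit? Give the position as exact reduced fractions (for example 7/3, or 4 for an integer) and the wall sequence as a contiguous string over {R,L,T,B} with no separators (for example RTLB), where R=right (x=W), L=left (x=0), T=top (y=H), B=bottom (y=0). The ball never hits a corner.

Final position: (0,3)
Wall sequence: TBTBTL

1. t=1/3 → T at (17/3,4); v=(-1,-3)
2. t=4/3 → B at (13/3,0); v=(-1,3)
3. t=4/3 → T at (3,4); v=(-1,-3)
4. t=4/3 → B at (5/3,0); v=(-1,3)
5. t=4/3 → T at (1/3,4); v=(-1,-3)
6. t=1/3 → L at (0,3); v=(1,-3)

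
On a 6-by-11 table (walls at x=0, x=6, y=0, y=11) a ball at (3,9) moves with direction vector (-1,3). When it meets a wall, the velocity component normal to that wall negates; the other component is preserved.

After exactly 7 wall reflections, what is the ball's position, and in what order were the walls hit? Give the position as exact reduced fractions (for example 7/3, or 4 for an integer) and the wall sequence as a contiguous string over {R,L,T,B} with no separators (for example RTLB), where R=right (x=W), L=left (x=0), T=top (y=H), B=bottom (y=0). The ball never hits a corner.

1. t=2/3 → T at (7/3,11); v=(-1,-3)
2. t=7/3 → L at (0,4); v=(1,-3)
3. t=4/3 → B at (4/3,0); v=(1,3)
4. t=11/3 → T at (5,11); v=(1,-3)
5. t=1 → R at (6,8); v=(-1,-3)
6. t=8/3 → B at (10/3,0); v=(-1,3)
7. t=10/3 → L at (0,10); v=(1,3)

Final position: (0,10)
Wall sequence: TLBTRBL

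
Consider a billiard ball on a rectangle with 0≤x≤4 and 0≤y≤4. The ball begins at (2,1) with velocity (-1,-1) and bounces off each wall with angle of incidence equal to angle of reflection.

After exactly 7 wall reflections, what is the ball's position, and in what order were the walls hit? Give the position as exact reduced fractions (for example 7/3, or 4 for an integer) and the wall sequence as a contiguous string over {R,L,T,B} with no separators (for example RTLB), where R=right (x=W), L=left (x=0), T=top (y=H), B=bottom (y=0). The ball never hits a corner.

Final position: (3,4)
Wall sequence: BLTRBLT

1. t=1 → B at (1,0); v=(-1,1)
2. t=1 → L at (0,1); v=(1,1)
3. t=3 → T at (3,4); v=(1,-1)
4. t=1 → R at (4,3); v=(-1,-1)
5. t=3 → B at (1,0); v=(-1,1)
6. t=1 → L at (0,1); v=(1,1)
7. t=3 → T at (3,4); v=(1,-1)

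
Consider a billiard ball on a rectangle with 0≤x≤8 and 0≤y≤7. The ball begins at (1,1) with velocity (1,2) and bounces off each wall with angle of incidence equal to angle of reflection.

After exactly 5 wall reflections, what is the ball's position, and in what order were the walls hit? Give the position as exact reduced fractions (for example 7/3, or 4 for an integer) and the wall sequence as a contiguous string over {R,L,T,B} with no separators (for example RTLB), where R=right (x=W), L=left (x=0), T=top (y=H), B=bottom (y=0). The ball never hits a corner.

Final position: (3/2,0)
Wall sequence: TBRTB

1. t=3 → T at (4,7); v=(1,-2)
2. t=7/2 → B at (15/2,0); v=(1,2)
3. t=1/2 → R at (8,1); v=(-1,2)
4. t=3 → T at (5,7); v=(-1,-2)
5. t=7/2 → B at (3/2,0); v=(-1,2)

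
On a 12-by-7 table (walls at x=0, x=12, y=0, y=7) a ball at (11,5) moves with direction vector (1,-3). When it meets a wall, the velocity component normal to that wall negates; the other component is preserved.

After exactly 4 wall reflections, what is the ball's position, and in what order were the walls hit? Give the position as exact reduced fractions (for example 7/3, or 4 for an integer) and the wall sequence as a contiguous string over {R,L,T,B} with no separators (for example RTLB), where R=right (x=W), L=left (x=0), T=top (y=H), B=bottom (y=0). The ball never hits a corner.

1. t=1 → R at (12,2); v=(-1,-3)
2. t=2/3 → B at (34/3,0); v=(-1,3)
3. t=7/3 → T at (9,7); v=(-1,-3)
4. t=7/3 → B at (20/3,0); v=(-1,3)

Final position: (20/3,0)
Wall sequence: RBTB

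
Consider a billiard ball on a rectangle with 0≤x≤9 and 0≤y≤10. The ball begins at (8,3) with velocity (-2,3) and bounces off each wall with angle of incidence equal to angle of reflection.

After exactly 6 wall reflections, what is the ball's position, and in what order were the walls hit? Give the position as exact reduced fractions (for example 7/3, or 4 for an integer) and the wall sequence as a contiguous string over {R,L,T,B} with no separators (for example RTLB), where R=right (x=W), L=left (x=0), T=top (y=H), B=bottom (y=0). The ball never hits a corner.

Final position: (4/3,0)
Wall sequence: TLBRTB

1. t=7/3 → T at (10/3,10); v=(-2,-3)
2. t=5/3 → L at (0,5); v=(2,-3)
3. t=5/3 → B at (10/3,0); v=(2,3)
4. t=17/6 → R at (9,17/2); v=(-2,3)
5. t=1/2 → T at (8,10); v=(-2,-3)
6. t=10/3 → B at (4/3,0); v=(-2,3)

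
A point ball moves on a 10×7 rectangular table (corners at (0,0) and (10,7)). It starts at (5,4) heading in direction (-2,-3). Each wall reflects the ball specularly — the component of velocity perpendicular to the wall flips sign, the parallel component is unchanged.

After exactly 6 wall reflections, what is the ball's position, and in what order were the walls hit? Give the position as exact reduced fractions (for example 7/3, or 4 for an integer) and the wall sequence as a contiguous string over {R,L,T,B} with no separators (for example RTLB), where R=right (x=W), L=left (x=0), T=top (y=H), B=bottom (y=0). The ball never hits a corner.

1. t=4/3 → B at (7/3,0); v=(-2,3)
2. t=7/6 → L at (0,7/2); v=(2,3)
3. t=7/6 → T at (7/3,7); v=(2,-3)
4. t=7/3 → B at (7,0); v=(2,3)
5. t=3/2 → R at (10,9/2); v=(-2,3)
6. t=5/6 → T at (25/3,7); v=(-2,-3)

Final position: (25/3,7)
Wall sequence: BLTBRT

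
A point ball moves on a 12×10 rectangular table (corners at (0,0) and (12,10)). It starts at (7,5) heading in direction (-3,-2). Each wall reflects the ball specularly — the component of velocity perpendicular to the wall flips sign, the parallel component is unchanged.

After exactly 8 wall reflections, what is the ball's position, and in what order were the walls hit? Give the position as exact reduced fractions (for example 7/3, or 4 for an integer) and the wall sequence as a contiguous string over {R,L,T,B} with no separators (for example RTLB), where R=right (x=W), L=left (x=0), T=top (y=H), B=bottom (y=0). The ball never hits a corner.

1. t=7/3 → L at (0,1/3); v=(3,-2)
2. t=1/6 → B at (1/2,0); v=(3,2)
3. t=23/6 → R at (12,23/3); v=(-3,2)
4. t=7/6 → T at (17/2,10); v=(-3,-2)
5. t=17/6 → L at (0,13/3); v=(3,-2)
6. t=13/6 → B at (13/2,0); v=(3,2)
7. t=11/6 → R at (12,11/3); v=(-3,2)
8. t=19/6 → T at (5/2,10); v=(-3,-2)

Final position: (5/2,10)
Wall sequence: LBRTLBRT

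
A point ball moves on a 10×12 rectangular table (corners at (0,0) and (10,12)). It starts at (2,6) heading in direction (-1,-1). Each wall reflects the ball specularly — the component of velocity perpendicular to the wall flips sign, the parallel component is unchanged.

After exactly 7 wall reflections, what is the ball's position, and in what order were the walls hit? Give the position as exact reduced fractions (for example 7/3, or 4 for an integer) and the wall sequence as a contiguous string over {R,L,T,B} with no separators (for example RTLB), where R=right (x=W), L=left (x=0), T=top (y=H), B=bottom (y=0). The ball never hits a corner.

Final position: (10,2)
Wall sequence: LBRTLBR

1. t=2 → L at (0,4); v=(1,-1)
2. t=4 → B at (4,0); v=(1,1)
3. t=6 → R at (10,6); v=(-1,1)
4. t=6 → T at (4,12); v=(-1,-1)
5. t=4 → L at (0,8); v=(1,-1)
6. t=8 → B at (8,0); v=(1,1)
7. t=2 → R at (10,2); v=(-1,1)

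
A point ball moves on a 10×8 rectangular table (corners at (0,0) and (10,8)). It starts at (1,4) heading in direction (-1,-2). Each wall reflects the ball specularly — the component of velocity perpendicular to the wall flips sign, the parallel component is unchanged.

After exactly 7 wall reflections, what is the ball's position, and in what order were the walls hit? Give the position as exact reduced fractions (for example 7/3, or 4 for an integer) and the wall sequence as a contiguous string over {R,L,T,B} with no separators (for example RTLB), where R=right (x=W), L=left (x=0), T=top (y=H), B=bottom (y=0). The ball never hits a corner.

1. t=1 → L at (0,2); v=(1,-2)
2. t=1 → B at (1,0); v=(1,2)
3. t=4 → T at (5,8); v=(1,-2)
4. t=4 → B at (9,0); v=(1,2)
5. t=1 → R at (10,2); v=(-1,2)
6. t=3 → T at (7,8); v=(-1,-2)
7. t=4 → B at (3,0); v=(-1,2)

Final position: (3,0)
Wall sequence: LBTBRTB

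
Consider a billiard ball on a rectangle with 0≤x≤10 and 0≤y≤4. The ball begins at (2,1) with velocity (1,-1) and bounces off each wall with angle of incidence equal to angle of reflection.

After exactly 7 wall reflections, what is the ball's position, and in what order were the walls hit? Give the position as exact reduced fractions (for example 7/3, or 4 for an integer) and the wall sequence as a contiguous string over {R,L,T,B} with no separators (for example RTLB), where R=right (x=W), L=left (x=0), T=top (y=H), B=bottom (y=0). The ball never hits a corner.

1. t=1 → B at (3,0); v=(1,1)
2. t=4 → T at (7,4); v=(1,-1)
3. t=3 → R at (10,1); v=(-1,-1)
4. t=1 → B at (9,0); v=(-1,1)
5. t=4 → T at (5,4); v=(-1,-1)
6. t=4 → B at (1,0); v=(-1,1)
7. t=1 → L at (0,1); v=(1,1)

Final position: (0,1)
Wall sequence: BTRBTBL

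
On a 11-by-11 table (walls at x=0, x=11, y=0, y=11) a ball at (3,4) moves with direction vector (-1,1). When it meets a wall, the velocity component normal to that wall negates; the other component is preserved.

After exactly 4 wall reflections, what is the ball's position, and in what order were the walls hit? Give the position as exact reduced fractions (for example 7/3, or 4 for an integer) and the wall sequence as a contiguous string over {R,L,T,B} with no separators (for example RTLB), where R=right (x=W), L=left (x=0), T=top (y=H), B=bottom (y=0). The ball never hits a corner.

1. t=3 → L at (0,7); v=(1,1)
2. t=4 → T at (4,11); v=(1,-1)
3. t=7 → R at (11,4); v=(-1,-1)
4. t=4 → B at (7,0); v=(-1,1)

Final position: (7,0)
Wall sequence: LTRB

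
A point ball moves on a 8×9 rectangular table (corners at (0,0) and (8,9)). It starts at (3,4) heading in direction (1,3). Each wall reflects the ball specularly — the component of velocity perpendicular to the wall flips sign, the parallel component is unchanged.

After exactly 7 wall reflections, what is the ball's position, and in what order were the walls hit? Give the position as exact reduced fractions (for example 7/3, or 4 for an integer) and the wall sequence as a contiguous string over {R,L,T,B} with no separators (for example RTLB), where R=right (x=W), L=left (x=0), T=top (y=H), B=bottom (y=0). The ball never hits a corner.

1. t=5/3 → T at (14/3,9); v=(1,-3)
2. t=3 → B at (23/3,0); v=(1,3)
3. t=1/3 → R at (8,1); v=(-1,3)
4. t=8/3 → T at (16/3,9); v=(-1,-3)
5. t=3 → B at (7/3,0); v=(-1,3)
6. t=7/3 → L at (0,7); v=(1,3)
7. t=2/3 → T at (2/3,9); v=(1,-3)

Final position: (2/3,9)
Wall sequence: TBRTBLT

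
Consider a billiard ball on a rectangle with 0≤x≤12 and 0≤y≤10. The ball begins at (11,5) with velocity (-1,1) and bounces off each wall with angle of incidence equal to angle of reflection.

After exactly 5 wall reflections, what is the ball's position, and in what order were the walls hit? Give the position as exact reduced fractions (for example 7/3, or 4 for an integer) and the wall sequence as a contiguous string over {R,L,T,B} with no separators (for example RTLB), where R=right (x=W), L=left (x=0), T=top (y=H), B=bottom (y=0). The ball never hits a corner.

1. t=5 → T at (6,10); v=(-1,-1)
2. t=6 → L at (0,4); v=(1,-1)
3. t=4 → B at (4,0); v=(1,1)
4. t=8 → R at (12,8); v=(-1,1)
5. t=2 → T at (10,10); v=(-1,-1)

Final position: (10,10)
Wall sequence: TLBRT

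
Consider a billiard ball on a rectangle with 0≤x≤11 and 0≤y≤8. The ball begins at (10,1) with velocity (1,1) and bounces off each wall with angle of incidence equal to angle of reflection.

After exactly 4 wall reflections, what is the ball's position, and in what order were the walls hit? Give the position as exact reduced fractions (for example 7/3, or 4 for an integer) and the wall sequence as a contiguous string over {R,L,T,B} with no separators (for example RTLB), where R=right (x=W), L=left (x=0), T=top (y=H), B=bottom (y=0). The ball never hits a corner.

Final position: (3,0)
Wall sequence: RTLB

1. t=1 → R at (11,2); v=(-1,1)
2. t=6 → T at (5,8); v=(-1,-1)
3. t=5 → L at (0,3); v=(1,-1)
4. t=3 → B at (3,0); v=(1,1)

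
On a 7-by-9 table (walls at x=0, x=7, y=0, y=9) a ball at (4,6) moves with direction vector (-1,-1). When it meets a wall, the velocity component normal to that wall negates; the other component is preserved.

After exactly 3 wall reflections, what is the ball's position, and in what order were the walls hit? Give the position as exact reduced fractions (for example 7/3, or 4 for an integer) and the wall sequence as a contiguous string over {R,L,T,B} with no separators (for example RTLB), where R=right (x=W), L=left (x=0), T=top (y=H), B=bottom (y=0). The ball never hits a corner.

Final position: (7,5)
Wall sequence: LBR

1. t=4 → L at (0,2); v=(1,-1)
2. t=2 → B at (2,0); v=(1,1)
3. t=5 → R at (7,5); v=(-1,1)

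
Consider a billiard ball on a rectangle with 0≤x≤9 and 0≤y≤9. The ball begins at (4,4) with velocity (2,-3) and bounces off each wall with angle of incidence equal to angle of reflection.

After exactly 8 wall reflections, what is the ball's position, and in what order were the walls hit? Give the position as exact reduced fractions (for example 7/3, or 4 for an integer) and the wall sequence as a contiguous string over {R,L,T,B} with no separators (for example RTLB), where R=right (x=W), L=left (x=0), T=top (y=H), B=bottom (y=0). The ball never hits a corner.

Final position: (16/3,0)
Wall sequence: BRTLBTRB

1. t=4/3 → B at (20/3,0); v=(2,3)
2. t=7/6 → R at (9,7/2); v=(-2,3)
3. t=11/6 → T at (16/3,9); v=(-2,-3)
4. t=8/3 → L at (0,1); v=(2,-3)
5. t=1/3 → B at (2/3,0); v=(2,3)
6. t=3 → T at (20/3,9); v=(2,-3)
7. t=7/6 → R at (9,11/2); v=(-2,-3)
8. t=11/6 → B at (16/3,0); v=(-2,3)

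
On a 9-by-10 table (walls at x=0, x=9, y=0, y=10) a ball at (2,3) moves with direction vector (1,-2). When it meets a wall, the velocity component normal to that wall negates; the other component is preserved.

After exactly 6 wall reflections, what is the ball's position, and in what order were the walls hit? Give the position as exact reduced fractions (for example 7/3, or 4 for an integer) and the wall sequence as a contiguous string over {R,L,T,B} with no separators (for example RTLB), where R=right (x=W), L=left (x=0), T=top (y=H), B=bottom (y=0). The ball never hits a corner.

1. t=3/2 → B at (7/2,0); v=(1,2)
2. t=5 → T at (17/2,10); v=(1,-2)
3. t=1/2 → R at (9,9); v=(-1,-2)
4. t=9/2 → B at (9/2,0); v=(-1,2)
5. t=9/2 → L at (0,9); v=(1,2)
6. t=1/2 → T at (1/2,10); v=(1,-2)

Final position: (1/2,10)
Wall sequence: BTRBLT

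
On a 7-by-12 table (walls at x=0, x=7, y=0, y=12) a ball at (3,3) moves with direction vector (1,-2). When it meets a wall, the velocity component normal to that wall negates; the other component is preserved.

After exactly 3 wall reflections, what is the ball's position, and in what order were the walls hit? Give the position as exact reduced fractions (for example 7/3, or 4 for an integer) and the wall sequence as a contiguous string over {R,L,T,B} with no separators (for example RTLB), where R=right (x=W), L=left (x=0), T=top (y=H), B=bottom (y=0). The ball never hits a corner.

Final position: (7/2,12)
Wall sequence: BRT

1. t=3/2 → B at (9/2,0); v=(1,2)
2. t=5/2 → R at (7,5); v=(-1,2)
3. t=7/2 → T at (7/2,12); v=(-1,-2)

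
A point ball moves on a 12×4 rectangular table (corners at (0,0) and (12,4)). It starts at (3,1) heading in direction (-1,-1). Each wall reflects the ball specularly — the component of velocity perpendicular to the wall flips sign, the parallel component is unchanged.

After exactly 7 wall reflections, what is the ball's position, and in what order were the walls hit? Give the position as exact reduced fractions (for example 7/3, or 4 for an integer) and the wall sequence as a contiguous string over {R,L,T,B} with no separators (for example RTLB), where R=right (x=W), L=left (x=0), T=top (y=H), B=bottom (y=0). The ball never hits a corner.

Final position: (10,0)
Wall sequence: BLTBTRB

1. t=1 → B at (2,0); v=(-1,1)
2. t=2 → L at (0,2); v=(1,1)
3. t=2 → T at (2,4); v=(1,-1)
4. t=4 → B at (6,0); v=(1,1)
5. t=4 → T at (10,4); v=(1,-1)
6. t=2 → R at (12,2); v=(-1,-1)
7. t=2 → B at (10,0); v=(-1,1)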